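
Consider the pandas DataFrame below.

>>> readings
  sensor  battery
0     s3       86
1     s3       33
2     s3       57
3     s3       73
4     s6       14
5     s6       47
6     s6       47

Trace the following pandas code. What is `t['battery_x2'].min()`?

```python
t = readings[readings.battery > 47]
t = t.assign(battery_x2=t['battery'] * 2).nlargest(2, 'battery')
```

filter rows where battery > 47:
  sensor  battery
0     s3       86
2     s3       57
3     s3       73
add column battery_x2 = t['battery'] * 2:
  sensor  battery  battery_x2
0     s3       86         172
2     s3       57         114
3     s3       73         146
take 2 rows with largest battery:
  sensor  battery  battery_x2
0     s3       86         172
3     s3       73         146

146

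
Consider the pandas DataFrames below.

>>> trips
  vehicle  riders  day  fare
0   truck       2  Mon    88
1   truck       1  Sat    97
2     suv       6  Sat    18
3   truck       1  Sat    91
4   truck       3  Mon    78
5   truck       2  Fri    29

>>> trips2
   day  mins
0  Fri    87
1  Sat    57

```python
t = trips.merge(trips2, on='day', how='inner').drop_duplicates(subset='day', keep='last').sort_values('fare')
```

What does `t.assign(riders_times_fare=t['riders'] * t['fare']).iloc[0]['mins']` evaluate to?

merge on 'day' (how='inner') → 4 rows:
  vehicle  riders  day  fare  mins
0   truck       1  Sat    97    57
1     suv       6  Sat    18    57
2   truck       1  Sat    91    57
3   truck       2  Fri    29    87
drop duplicate day (keep=last):
  vehicle  riders  day  fare  mins
2   truck       1  Sat    91    57
3   truck       2  Fri    29    87
sort by fare:
  vehicle  riders  day  fare  mins
3   truck       2  Fri    29    87
2   truck       1  Sat    91    57
add column riders_times_fare = t['riders'] * t['fare']:
  vehicle  riders  day  fare  mins  riders_times_fare
3   truck       2  Fri    29    87                 58
2   truck       1  Sat    91    57                 91

87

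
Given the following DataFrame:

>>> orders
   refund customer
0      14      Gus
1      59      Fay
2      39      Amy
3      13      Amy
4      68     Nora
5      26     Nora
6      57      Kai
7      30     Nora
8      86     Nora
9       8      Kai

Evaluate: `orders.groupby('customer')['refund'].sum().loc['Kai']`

65

group by customer, sum of refund:
customer
Amy      52
Fay      59
Gus      14
Kai      65
Nora    210
Name: refund, dtype: int64
value at index 'Kai' → 65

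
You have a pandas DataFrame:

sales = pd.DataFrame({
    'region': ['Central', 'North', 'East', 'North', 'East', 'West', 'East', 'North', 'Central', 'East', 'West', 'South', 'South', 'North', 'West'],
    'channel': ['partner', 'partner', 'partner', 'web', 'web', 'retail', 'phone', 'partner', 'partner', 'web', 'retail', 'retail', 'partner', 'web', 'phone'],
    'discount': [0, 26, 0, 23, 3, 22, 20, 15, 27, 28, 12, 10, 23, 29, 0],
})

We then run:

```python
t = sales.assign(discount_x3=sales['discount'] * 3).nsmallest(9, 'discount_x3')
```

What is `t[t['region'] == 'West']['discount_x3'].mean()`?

34.0

add column discount_x3 = sales['discount'] * 3:
     region  channel  discount  discount_x3
0   Central  partner         0            0
1     North  partner        26           78
2      East  partner         0            0
3     North      web        23           69
4      East      web         3            9
5      West   retail        22           66
6      East    phone        20           60
7     North  partner        15           45
8   Central  partner        27           81
9      East      web        28           84
10     West   retail        12           36
11    South   retail        10           30
12    South  partner        23           69
13    North      web        29           87
14     West    phone         0            0
take 9 rows with smallest discount_x3:
     region  channel  discount  discount_x3
0   Central  partner         0            0
2      East  partner         0            0
14     West    phone         0            0
4      East      web         3            9
11    South   retail        10           30
10     West   retail        12           36
7     North  partner        15           45
6      East    phone        20           60
5      West   retail        22           66
filter rows where region == 'West':
   region channel  discount  discount_x3
14   West   phone         0            0
10   West  retail        12           36
5    West  retail        22           66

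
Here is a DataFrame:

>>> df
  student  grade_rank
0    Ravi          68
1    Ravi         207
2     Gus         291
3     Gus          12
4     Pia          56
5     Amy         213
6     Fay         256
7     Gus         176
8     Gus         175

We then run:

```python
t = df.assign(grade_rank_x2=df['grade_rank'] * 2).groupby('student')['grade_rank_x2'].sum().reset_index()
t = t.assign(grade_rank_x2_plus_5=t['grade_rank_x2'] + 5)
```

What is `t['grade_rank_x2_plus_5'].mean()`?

add column grade_rank_x2 = df['grade_rank'] * 2:
  student  grade_rank  grade_rank_x2
0    Ravi          68            136
1    Ravi         207            414
2     Gus         291            582
3     Gus          12             24
4     Pia          56            112
5     Amy         213            426
6     Fay         256            512
7     Gus         176            352
8     Gus         175            350
group by student, sum of grade_rank_x2:
student
Amy      426
Fay      512
Gus     1308
Pia      112
Ravi     550
Name: grade_rank_x2, dtype: int64
reset_index():
  student  grade_rank_x2
0     Amy            426
1     Fay            512
2     Gus           1308
3     Pia            112
4    Ravi            550
add column grade_rank_x2_plus_5 = t['grade_rank_x2'] + 5:
  student  grade_rank_x2  grade_rank_x2_plus_5
0     Amy            426                   431
1     Fay            512                   517
2     Gus           1308                  1313
3     Pia            112                   117
4    Ravi            550                   555
mean of column 'grade_rank_x2_plus_5' → 586.6

586.6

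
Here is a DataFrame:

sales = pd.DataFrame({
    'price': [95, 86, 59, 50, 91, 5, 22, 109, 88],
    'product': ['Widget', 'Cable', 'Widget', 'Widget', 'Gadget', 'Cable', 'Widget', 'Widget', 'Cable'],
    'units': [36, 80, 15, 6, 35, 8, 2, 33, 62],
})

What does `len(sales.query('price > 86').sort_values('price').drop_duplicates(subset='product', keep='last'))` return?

3

filter rows where price > 86:
   price product  units
0     95  Widget     36
4     91  Gadget     35
7    109  Widget     33
8     88   Cable     62
sort by price:
   price product  units
8     88   Cable     62
4     91  Gadget     35
0     95  Widget     36
7    109  Widget     33
drop duplicate product (keep=last):
   price product  units
8     88   Cable     62
4     91  Gadget     35
7    109  Widget     33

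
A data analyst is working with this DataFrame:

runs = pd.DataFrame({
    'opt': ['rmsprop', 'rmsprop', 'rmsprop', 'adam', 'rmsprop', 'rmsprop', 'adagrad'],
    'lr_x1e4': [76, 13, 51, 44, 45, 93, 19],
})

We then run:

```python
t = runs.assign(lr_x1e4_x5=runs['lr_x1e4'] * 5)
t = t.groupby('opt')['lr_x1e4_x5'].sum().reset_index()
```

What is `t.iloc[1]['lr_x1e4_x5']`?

220

add column lr_x1e4_x5 = runs['lr_x1e4'] * 5:
       opt  lr_x1e4  lr_x1e4_x5
0  rmsprop       76         380
1  rmsprop       13          65
2  rmsprop       51         255
3     adam       44         220
4  rmsprop       45         225
5  rmsprop       93         465
6  adagrad       19          95
group by opt, sum of lr_x1e4_x5:
opt
adagrad      95
adam        220
rmsprop    1390
Name: lr_x1e4_x5, dtype: int64
reset_index():
       opt  lr_x1e4_x5
0  adagrad          95
1     adam         220
2  rmsprop        1390
Then the value at position 1, column 'lr_x1e4_x5': 220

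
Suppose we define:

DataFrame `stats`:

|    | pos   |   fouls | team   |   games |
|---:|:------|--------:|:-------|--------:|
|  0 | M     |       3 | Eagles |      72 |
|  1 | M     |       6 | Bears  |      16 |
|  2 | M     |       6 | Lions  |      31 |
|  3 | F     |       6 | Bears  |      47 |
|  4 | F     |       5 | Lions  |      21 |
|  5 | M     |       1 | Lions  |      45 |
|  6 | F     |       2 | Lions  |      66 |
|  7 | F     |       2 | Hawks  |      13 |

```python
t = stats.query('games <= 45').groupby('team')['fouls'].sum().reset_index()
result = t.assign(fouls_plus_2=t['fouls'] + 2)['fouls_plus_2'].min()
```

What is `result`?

filter rows where games <= 45:
  pos  fouls   team  games
1   M      6  Bears     16
2   M      6  Lions     31
4   F      5  Lions     21
5   M      1  Lions     45
7   F      2  Hawks     13
group by team, sum of fouls:
team
Bears     6
Hawks     2
Lions    12
Name: fouls, dtype: int64
reset_index():
    team  fouls
0  Bears      6
1  Hawks      2
2  Lions     12
add column fouls_plus_2 = t['fouls'] + 2:
    team  fouls  fouls_plus_2
0  Bears      6             8
1  Hawks      2             4
2  Lions     12            14
Then the min of column 'fouls_plus_2': 4

4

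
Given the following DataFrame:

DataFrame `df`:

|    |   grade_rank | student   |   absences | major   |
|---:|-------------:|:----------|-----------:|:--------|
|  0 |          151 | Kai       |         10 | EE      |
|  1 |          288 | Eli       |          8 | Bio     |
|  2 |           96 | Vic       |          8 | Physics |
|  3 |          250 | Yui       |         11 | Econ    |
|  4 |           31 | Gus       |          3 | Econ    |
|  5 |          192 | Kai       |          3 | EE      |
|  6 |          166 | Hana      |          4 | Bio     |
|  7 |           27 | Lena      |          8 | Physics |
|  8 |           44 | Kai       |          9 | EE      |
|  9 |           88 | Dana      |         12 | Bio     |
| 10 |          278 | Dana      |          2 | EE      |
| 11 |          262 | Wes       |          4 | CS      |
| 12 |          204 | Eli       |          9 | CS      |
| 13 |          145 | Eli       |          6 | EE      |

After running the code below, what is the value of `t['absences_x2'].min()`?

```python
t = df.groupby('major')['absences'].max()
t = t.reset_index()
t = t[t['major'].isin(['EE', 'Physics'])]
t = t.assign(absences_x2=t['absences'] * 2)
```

16

group by major, max of absences:
major
Bio        12
CS          9
EE         10
Econ       11
Physics     8
Name: absences, dtype: int64
reset_index():
     major  absences
0      Bio        12
1       CS         9
2       EE        10
3     Econ        11
4  Physics         8
filter rows where major in ['EE', 'Physics']:
     major  absences
2       EE        10
4  Physics         8
add column absences_x2 = t['absences'] * 2:
     major  absences  absences_x2
2       EE        10           20
4  Physics         8           16
Then the min of column 'absences_x2': 16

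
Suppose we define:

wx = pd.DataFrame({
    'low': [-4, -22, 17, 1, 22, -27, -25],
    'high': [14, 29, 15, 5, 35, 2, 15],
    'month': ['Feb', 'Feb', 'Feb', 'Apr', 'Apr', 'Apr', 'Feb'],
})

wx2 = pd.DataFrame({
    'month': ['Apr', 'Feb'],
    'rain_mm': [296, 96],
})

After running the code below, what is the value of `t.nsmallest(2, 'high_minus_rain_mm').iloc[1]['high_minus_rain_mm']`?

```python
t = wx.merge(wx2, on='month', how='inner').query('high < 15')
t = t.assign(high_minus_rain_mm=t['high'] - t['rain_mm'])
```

merge on 'month' (how='inner') → 7 rows:
   low  high month  rain_mm
0   -4    14   Feb       96
1  -22    29   Feb       96
2   17    15   Feb       96
3    1     5   Apr      296
4   22    35   Apr      296
5  -27     2   Apr      296
6  -25    15   Feb       96
filter rows where high < 15:
   low  high month  rain_mm
0   -4    14   Feb       96
3    1     5   Apr      296
5  -27     2   Apr      296
add column high_minus_rain_mm = t['high'] - t['rain_mm']:
   low  high month  rain_mm  high_minus_rain_mm
0   -4    14   Feb       96                 -82
3    1     5   Apr      296                -291
5  -27     2   Apr      296                -294
take 2 rows with smallest high_minus_rain_mm:
   low  high month  rain_mm  high_minus_rain_mm
5  -27     2   Apr      296                -294
3    1     5   Apr      296                -291
Hence -291.

-291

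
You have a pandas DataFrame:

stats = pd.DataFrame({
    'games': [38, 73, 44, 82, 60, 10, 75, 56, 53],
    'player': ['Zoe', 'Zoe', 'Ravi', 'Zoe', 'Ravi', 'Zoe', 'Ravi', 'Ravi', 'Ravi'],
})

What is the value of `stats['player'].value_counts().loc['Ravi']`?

value_counts of player:
player
Ravi    5
Zoe     4
Name: count, dtype: int64

5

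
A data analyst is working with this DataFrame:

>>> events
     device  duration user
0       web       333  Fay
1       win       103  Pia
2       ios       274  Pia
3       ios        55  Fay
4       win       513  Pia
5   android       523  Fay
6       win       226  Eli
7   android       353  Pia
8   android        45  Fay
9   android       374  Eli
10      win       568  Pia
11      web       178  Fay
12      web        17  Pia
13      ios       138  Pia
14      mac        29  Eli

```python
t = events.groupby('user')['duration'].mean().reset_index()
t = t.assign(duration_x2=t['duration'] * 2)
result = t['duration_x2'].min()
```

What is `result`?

group by user, mean of duration:
user
Eli    209.666667
Fay    226.800000
Pia    280.857143
Name: duration, dtype: float64
reset_index():
  user    duration
0  Eli  209.666667
1  Fay  226.800000
2  Pia  280.857143
add column duration_x2 = t['duration'] * 2:
  user    duration  duration_x2
0  Eli  209.666667   419.333333
1  Fay  226.800000   453.600000
2  Pia  280.857143   561.714286
Reading off the min of column 'duration_x2', we get 419.333333333.

419.333333333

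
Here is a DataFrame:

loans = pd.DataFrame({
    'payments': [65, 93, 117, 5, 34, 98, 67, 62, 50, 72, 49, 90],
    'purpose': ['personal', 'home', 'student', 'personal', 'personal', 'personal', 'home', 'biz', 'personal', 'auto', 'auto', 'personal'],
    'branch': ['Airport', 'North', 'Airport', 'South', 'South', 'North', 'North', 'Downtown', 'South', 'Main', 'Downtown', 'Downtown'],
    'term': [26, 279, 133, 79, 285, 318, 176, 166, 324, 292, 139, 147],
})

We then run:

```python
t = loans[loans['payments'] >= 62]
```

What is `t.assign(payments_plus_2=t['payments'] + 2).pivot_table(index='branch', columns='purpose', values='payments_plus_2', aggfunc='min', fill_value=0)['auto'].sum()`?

filter rows where payments >= 62:
    payments   purpose    branch  term
0         65  personal   Airport    26
1         93      home     North   279
2        117   student   Airport   133
5         98  personal     North   318
6         67      home     North   176
7         62       biz  Downtown   166
9         72      auto      Main   292
11        90  personal  Downtown   147
add column payments_plus_2 = t['payments'] + 2:
    payments   purpose    branch  term  payments_plus_2
0         65  personal   Airport    26               67
1         93      home     North   279               95
2        117   student   Airport   133              119
5         98  personal     North   318              100
6         67      home     North   176               69
7         62       biz  Downtown   166               64
9         72      auto      Main   292               74
11        90  personal  Downtown   147               92
pivot: rows=branch, cols=purpose, min(payments_plus_2):
purpose   auto  biz  home  personal  student
branch                                      
Airport      0    0     0        67      119
Downtown     0   64     0        92        0
Main        74    0     0         0        0
North        0    0    69       100        0

74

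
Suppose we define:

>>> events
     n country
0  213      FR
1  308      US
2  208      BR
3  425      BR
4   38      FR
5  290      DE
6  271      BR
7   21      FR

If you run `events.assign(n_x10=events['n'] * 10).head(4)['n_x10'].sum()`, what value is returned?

11540

add column n_x10 = events['n'] * 10:
     n country  n_x10
0  213      FR   2130
1  308      US   3080
2  208      BR   2080
3  425      BR   4250
4   38      FR    380
5  290      DE   2900
6  271      BR   2710
7   21      FR    210
take first 4 rows:
     n country  n_x10
0  213      FR   2130
1  308      US   3080
2  208      BR   2080
3  425      BR   4250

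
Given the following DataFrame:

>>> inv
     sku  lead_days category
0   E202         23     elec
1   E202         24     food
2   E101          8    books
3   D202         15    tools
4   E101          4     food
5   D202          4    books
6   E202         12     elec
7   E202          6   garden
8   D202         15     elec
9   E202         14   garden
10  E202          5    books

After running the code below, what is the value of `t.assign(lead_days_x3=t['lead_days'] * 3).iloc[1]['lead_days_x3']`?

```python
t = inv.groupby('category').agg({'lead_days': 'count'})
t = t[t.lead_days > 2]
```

9

group by category, count of lead_days:
          lead_days
category           
books             3
elec              3
food              2
garden            2
tools             1
filter rows where lead_days > 2:
          lead_days
category           
books             3
elec              3
add column lead_days_x3 = t['lead_days'] * 3:
          lead_days  lead_days_x3
category                         
books             3             9
elec              3             9
Then the value at position 1, column 'lead_days_x3': 9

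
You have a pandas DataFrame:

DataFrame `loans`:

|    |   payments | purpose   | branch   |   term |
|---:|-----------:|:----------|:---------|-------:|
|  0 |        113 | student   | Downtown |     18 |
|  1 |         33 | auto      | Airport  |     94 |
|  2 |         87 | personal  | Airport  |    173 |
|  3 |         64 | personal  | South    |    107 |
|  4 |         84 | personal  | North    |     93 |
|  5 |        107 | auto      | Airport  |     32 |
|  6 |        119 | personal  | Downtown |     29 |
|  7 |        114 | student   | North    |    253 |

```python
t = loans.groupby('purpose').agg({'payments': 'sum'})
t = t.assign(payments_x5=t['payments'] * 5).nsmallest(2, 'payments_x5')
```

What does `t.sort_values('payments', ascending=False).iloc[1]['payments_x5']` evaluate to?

700

group by purpose, sum of payments:
          payments
purpose           
auto           140
personal       354
student        227
add column payments_x5 = t['payments'] * 5:
          payments  payments_x5
purpose                        
auto           140          700
personal       354         1770
student        227         1135
take 2 rows with smallest payments_x5:
         payments  payments_x5
purpose                       
auto          140          700
student       227         1135
sort by payments descending:
         payments  payments_x5
purpose                       
student       227         1135
auto          140          700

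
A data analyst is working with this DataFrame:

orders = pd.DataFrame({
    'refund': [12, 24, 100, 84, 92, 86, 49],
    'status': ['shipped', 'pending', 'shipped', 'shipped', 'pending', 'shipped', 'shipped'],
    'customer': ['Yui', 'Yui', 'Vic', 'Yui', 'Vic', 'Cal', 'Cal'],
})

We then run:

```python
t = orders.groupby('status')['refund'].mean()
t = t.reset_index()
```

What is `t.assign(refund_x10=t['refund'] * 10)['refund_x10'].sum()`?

group by status, mean of refund:
status
pending    58.0
shipped    66.2
Name: refund, dtype: float64
reset_index():
    status  refund
0  pending    58.0
1  shipped    66.2
add column refund_x10 = t['refund'] * 10:
    status  refund  refund_x10
0  pending    58.0       580.0
1  shipped    66.2       662.0
The sum of column 'refund_x10' is 1242.0.

1242.0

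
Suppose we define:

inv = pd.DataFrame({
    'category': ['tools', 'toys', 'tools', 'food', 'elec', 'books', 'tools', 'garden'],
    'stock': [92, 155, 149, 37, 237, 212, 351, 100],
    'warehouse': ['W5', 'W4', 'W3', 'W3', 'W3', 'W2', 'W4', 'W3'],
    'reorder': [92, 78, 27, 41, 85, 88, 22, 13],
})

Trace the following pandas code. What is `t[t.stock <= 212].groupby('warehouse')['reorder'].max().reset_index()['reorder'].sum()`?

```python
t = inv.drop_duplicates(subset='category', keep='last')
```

drop duplicate category (keep=last):
  category  stock warehouse  reorder
1     toys    155        W4       78
3     food     37        W3       41
4     elec    237        W3       85
5    books    212        W2       88
6    tools    351        W4       22
7   garden    100        W3       13
filter rows where stock <= 212:
  category  stock warehouse  reorder
1     toys    155        W4       78
3     food     37        W3       41
5    books    212        W2       88
7   garden    100        W3       13
group by warehouse, max of reorder:
warehouse
W2    88
W3    41
W4    78
Name: reorder, dtype: int64
reset_index():
  warehouse  reorder
0        W2       88
1        W3       41
2        W4       78
Taking the sum of column 'reorder' gives 207.

207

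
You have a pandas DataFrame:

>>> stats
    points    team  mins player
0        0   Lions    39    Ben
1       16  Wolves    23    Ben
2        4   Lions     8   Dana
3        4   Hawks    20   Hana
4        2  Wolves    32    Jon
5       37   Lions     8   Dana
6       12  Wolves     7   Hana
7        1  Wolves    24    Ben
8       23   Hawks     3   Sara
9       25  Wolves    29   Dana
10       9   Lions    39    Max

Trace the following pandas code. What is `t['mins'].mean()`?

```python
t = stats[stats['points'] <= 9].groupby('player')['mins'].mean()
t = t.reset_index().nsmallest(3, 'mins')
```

19.8333333333

filter rows where points <= 9:
    points    team  mins player
0        0   Lions    39    Ben
2        4   Lions     8   Dana
3        4   Hawks    20   Hana
4        2  Wolves    32    Jon
7        1  Wolves    24    Ben
10       9   Lions    39    Max
group by player, mean of mins:
player
Ben     31.5
Dana     8.0
Hana    20.0
Jon     32.0
Max     39.0
Name: mins, dtype: float64
reset_index():
  player  mins
0    Ben  31.5
1   Dana   8.0
2   Hana  20.0
3    Jon  32.0
4    Max  39.0
take 3 rows with smallest mins:
  player  mins
1   Dana   8.0
2   Hana  20.0
0    Ben  31.5
Then the mean of column 'mins': 19.8333333333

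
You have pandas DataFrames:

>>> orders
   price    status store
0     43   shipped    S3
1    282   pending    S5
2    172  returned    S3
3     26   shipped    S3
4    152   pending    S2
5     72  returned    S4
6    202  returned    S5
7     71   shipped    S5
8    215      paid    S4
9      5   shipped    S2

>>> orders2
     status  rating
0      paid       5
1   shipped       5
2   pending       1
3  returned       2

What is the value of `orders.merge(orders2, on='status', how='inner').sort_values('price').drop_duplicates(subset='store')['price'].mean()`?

43.5

merge on 'status' (how='inner') → 10 rows:
   price    status store  rating
0     43   shipped    S3       5
1    282   pending    S5       1
2    172  returned    S3       2
3     26   shipped    S3       5
4    152   pending    S2       1
5     72  returned    S4       2
6    202  returned    S5       2
7     71   shipped    S5       5
8    215      paid    S4       5
9      5   shipped    S2       5
sort by price:
   price    status store  rating
9      5   shipped    S2       5
3     26   shipped    S3       5
0     43   shipped    S3       5
7     71   shipped    S5       5
5     72  returned    S4       2
4    152   pending    S2       1
2    172  returned    S3       2
6    202  returned    S5       2
8    215      paid    S4       5
1    282   pending    S5       1
drop duplicate store (keep=first):
   price    status store  rating
9      5   shipped    S2       5
3     26   shipped    S3       5
7     71   shipped    S5       5
5     72  returned    S4       2
Finally, mean of column 'price' = 43.5.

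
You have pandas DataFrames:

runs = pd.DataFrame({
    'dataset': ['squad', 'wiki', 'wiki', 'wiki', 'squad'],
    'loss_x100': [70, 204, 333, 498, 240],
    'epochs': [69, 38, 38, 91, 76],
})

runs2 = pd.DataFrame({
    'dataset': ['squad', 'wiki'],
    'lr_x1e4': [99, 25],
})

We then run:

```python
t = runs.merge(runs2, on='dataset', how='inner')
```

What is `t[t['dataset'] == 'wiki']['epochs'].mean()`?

55.6666666667

merge on 'dataset' (how='inner') → 5 rows:
  dataset  loss_x100  epochs  lr_x1e4
0   squad         70      69       99
1    wiki        204      38       25
2    wiki        333      38       25
3    wiki        498      91       25
4   squad        240      76       99
filter rows where dataset == 'wiki':
  dataset  loss_x100  epochs  lr_x1e4
1    wiki        204      38       25
2    wiki        333      38       25
3    wiki        498      91       25
Taking the mean of column 'epochs' gives 55.6666666667.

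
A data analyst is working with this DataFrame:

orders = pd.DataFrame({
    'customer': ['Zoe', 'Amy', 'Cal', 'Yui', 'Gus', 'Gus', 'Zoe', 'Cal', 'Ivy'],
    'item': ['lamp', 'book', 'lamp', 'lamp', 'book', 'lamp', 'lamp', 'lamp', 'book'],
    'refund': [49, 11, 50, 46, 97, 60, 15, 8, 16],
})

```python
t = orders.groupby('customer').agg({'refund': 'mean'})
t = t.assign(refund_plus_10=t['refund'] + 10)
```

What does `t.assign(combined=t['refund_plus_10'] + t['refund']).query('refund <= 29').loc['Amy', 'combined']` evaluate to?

group by customer, mean of refund:
          refund
customer        
Amy         11.0
Cal         29.0
Gus         78.5
Ivy         16.0
Yui         46.0
Zoe         32.0
add column refund_plus_10 = t['refund'] + 10:
          refund  refund_plus_10
customer                        
Amy         11.0            21.0
Cal         29.0            39.0
Gus         78.5            88.5
Ivy         16.0            26.0
Yui         46.0            56.0
Zoe         32.0            42.0
add column combined = t['refund_plus_10'] + t['refund']:
          refund  refund_plus_10  combined
customer                                  
Amy         11.0            21.0      32.0
Cal         29.0            39.0      68.0
Gus         78.5            88.5     167.0
Ivy         16.0            26.0      42.0
Yui         46.0            56.0     102.0
Zoe         32.0            42.0      74.0
filter rows where refund <= 29:
          refund  refund_plus_10  combined
customer                                  
Amy         11.0            21.0      32.0
Cal         29.0            39.0      68.0
Ivy         16.0            26.0      42.0

32.0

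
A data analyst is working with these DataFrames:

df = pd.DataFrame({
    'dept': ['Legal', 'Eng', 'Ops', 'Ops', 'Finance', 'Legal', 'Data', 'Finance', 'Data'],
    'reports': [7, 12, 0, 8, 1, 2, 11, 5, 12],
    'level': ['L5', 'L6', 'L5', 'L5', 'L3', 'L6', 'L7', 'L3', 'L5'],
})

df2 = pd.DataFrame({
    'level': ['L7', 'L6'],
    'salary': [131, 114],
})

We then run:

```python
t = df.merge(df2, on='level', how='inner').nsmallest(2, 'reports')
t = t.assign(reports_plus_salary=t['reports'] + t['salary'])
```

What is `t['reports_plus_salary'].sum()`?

258

merge on 'level' (how='inner') → 3 rows:
    dept  reports level  salary
0    Eng       12    L6     114
1  Legal        2    L6     114
2   Data       11    L7     131
take 2 rows with smallest reports:
    dept  reports level  salary
1  Legal        2    L6     114
2   Data       11    L7     131
add column reports_plus_salary = t['reports'] + t['salary']:
    dept  reports level  salary  reports_plus_salary
1  Legal        2    L6     114                  116
2   Data       11    L7     131                  142
Then the sum of column 'reports_plus_salary': 258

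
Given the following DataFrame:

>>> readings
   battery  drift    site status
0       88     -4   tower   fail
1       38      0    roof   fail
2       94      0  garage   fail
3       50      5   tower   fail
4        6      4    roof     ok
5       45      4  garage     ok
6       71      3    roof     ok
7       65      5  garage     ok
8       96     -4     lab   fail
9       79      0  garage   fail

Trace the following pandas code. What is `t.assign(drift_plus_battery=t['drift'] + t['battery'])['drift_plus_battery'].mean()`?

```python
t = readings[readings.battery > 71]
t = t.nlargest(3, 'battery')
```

90.0

filter rows where battery > 71:
   battery  drift    site status
0       88     -4   tower   fail
2       94      0  garage   fail
8       96     -4     lab   fail
9       79      0  garage   fail
take 3 rows with largest battery:
   battery  drift    site status
8       96     -4     lab   fail
2       94      0  garage   fail
0       88     -4   tower   fail
add column drift_plus_battery = t['drift'] + t['battery']:
   battery  drift    site status  drift_plus_battery
8       96     -4     lab   fail                  92
2       94      0  garage   fail                  94
0       88     -4   tower   fail                  84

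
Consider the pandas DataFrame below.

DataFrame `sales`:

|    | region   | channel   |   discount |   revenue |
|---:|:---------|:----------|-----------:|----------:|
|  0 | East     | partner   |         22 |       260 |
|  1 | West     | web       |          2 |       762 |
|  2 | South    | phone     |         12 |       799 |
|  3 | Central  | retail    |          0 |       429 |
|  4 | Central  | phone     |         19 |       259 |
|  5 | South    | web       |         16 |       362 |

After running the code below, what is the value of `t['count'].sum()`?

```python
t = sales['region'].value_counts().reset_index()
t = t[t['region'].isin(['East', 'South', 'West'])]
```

4

value_counts of region:
region
South      2
Central    2
East       1
West       1
Name: count, dtype: int64
reset_index():
    region  count
0    South      2
1  Central      2
2     East      1
3     West      1
filter rows where region in ['East', 'South', 'West']:
  region  count
0  South      2
2   East      1
3   West      1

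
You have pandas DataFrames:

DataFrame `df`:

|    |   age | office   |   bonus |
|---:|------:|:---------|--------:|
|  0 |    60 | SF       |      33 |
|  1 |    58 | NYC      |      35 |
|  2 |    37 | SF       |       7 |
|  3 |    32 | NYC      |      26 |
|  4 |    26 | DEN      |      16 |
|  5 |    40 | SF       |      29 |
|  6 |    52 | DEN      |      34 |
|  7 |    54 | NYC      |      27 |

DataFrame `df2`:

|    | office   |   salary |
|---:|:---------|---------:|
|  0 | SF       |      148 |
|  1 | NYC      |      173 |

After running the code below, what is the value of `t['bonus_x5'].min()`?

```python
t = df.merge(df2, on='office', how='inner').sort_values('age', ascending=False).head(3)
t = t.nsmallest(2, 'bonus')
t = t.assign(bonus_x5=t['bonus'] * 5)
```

135

merge on 'office' (how='inner') → 6 rows:
   age office  bonus  salary
0   60     SF     33     148
1   58    NYC     35     173
2   37     SF      7     148
3   32    NYC     26     173
4   40     SF     29     148
5   54    NYC     27     173
sort by age descending:
   age office  bonus  salary
0   60     SF     33     148
1   58    NYC     35     173
5   54    NYC     27     173
4   40     SF     29     148
2   37     SF      7     148
3   32    NYC     26     173
take first 3 rows:
   age office  bonus  salary
0   60     SF     33     148
1   58    NYC     35     173
5   54    NYC     27     173
take 2 rows with smallest bonus:
   age office  bonus  salary
5   54    NYC     27     173
0   60     SF     33     148
add column bonus_x5 = t['bonus'] * 5:
   age office  bonus  salary  bonus_x5
5   54    NYC     27     173       135
0   60     SF     33     148       165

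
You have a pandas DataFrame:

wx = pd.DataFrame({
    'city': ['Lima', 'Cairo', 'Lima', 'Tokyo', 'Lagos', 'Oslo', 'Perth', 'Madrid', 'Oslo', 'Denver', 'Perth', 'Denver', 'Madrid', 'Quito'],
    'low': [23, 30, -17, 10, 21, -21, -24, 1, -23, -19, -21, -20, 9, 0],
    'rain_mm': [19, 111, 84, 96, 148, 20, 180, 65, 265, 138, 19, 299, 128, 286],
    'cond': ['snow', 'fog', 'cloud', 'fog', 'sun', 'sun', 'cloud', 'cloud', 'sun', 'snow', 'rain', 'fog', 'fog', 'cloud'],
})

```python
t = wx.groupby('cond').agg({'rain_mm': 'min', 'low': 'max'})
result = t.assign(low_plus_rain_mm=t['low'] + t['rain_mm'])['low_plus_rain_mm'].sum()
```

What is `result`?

group by cond: min(rain_mm), max(low):
       rain_mm  low
cond               
cloud       65    1
fog         96   30
rain        19  -21
snow        19   23
sun         20   21
add column low_plus_rain_mm = t['low'] + t['rain_mm']:
       rain_mm  low  low_plus_rain_mm
cond                                 
cloud       65    1                66
fog         96   30               126
rain        19  -21                -2
snow        19   23                42
sun         20   21                41
The sum of column 'low_plus_rain_mm' is 273.

273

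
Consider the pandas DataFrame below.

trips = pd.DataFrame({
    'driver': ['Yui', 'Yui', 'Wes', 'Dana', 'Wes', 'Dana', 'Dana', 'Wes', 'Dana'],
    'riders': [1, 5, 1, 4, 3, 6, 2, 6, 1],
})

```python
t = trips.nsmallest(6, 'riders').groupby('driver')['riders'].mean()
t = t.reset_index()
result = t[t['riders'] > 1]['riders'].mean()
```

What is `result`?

take 6 rows with smallest riders:
  driver  riders
0    Yui       1
2    Wes       1
8   Dana       1
6   Dana       2
4    Wes       3
3   Dana       4
group by driver, mean of riders:
driver
Dana    2.333333
Wes     2.000000
Yui     1.000000
Name: riders, dtype: float64
reset_index():
  driver    riders
0   Dana  2.333333
1    Wes  2.000000
2    Yui  1.000000
filter rows where riders > 1:
  driver    riders
0   Dana  2.333333
1    Wes  2.000000

2.16666666667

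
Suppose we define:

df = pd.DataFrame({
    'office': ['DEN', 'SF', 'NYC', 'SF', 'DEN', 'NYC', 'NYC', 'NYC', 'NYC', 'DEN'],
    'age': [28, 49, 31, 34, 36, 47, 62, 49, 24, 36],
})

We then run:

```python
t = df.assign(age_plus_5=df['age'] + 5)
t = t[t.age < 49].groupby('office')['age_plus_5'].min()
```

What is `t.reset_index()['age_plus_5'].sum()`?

101

add column age_plus_5 = df['age'] + 5:
  office  age  age_plus_5
0    DEN   28          33
1     SF   49          54
2    NYC   31          36
3     SF   34          39
4    DEN   36          41
5    NYC   47          52
6    NYC   62          67
7    NYC   49          54
8    NYC   24          29
9    DEN   36          41
filter rows where age < 49:
  office  age  age_plus_5
0    DEN   28          33
2    NYC   31          36
3     SF   34          39
4    DEN   36          41
5    NYC   47          52
8    NYC   24          29
9    DEN   36          41
group by office, min of age_plus_5:
office
DEN    33
NYC    29
SF     39
Name: age_plus_5, dtype: int64
reset_index():
  office  age_plus_5
0    DEN          33
1    NYC          29
2     SF          39
sum of column 'age_plus_5' → 101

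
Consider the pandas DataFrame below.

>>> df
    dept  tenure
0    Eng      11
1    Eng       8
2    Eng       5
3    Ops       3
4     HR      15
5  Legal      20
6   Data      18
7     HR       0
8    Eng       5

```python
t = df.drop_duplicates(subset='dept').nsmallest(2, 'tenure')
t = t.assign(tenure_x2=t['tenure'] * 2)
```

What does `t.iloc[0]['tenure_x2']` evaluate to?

6

drop duplicate dept (keep=first):
    dept  tenure
0    Eng      11
3    Ops       3
4     HR      15
5  Legal      20
6   Data      18
take 2 rows with smallest tenure:
  dept  tenure
3  Ops       3
0  Eng      11
add column tenure_x2 = t['tenure'] * 2:
  dept  tenure  tenure_x2
3  Ops       3          6
0  Eng      11         22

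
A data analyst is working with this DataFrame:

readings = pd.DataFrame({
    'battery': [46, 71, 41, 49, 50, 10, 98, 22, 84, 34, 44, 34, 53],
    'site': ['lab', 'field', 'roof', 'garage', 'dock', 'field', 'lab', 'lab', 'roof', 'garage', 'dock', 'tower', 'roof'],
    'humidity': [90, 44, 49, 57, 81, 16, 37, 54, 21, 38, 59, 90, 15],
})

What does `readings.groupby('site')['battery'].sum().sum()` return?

group by site, sum of battery:
site
dock       94
field      81
garage     83
lab       166
roof      178
tower      34
Name: battery, dtype: int64
sum of the resulting series → 636

636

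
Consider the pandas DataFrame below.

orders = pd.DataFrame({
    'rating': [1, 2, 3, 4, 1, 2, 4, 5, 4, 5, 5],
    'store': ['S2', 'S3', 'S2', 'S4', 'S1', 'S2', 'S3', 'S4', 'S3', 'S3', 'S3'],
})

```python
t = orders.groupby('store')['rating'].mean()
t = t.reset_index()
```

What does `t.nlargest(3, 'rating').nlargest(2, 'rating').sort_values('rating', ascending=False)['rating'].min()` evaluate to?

4.0

group by store, mean of rating:
store
S1    1.0
S2    2.0
S3    4.0
S4    4.5
Name: rating, dtype: float64
reset_index():
  store  rating
0    S1     1.0
1    S2     2.0
2    S3     4.0
3    S4     4.5
take 3 rows with largest rating:
  store  rating
3    S4     4.5
2    S3     4.0
1    S2     2.0
take 2 rows with largest rating:
  store  rating
3    S4     4.5
2    S3     4.0
sort by rating descending:
  store  rating
3    S4     4.5
2    S3     4.0
Reading off the min of column 'rating', we get 4.0.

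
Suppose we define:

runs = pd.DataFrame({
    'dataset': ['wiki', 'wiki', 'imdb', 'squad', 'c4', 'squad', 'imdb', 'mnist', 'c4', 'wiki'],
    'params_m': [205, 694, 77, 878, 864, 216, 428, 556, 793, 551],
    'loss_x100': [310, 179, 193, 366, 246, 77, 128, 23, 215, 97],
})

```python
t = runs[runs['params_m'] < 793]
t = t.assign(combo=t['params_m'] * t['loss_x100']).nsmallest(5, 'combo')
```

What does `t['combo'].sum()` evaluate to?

filter rows where params_m < 793:
  dataset  params_m  loss_x100
0    wiki       205        310
1    wiki       694        179
2    imdb        77        193
5   squad       216         77
6    imdb       428        128
7   mnist       556         23
9    wiki       551         97
add column combo = t['params_m'] * t['loss_x100']:
  dataset  params_m  loss_x100   combo
0    wiki       205        310   63550
1    wiki       694        179  124226
2    imdb        77        193   14861
5   squad       216         77   16632
6    imdb       428        128   54784
7   mnist       556         23   12788
9    wiki       551         97   53447
take 5 rows with smallest combo:
  dataset  params_m  loss_x100  combo
7   mnist       556         23  12788
2    imdb        77        193  14861
5   squad       216         77  16632
9    wiki       551         97  53447
6    imdb       428        128  54784
Hence 152512.

152512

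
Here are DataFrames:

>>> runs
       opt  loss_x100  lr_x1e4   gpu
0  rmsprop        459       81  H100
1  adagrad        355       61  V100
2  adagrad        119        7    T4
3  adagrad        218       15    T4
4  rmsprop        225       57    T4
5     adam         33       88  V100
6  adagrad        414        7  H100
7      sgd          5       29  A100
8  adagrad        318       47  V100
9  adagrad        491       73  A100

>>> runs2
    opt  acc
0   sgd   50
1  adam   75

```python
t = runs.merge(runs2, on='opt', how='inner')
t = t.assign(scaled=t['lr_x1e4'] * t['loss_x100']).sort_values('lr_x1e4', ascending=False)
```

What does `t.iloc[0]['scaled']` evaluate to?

merge on 'opt' (how='inner') → 2 rows:
    opt  loss_x100  lr_x1e4   gpu  acc
0  adam         33       88  V100   75
1   sgd          5       29  A100   50
add column scaled = t['lr_x1e4'] * t['loss_x100']:
    opt  loss_x100  lr_x1e4   gpu  acc  scaled
0  adam         33       88  V100   75    2904
1   sgd          5       29  A100   50     145
sort by lr_x1e4 descending:
    opt  loss_x100  lr_x1e4   gpu  acc  scaled
0  adam         33       88  V100   75    2904
1   sgd          5       29  A100   50     145

2904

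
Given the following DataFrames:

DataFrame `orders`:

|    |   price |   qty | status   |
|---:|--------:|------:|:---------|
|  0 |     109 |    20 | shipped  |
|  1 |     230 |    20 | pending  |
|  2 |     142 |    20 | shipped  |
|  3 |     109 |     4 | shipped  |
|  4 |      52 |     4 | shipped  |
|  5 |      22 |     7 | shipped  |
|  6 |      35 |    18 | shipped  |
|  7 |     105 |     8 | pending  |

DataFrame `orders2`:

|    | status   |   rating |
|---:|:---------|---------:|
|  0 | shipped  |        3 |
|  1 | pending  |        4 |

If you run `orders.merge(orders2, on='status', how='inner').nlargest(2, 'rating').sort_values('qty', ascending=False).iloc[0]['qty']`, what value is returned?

merge on 'status' (how='inner') → 8 rows:
   price  qty   status  rating
0    109   20  shipped       3
1    230   20  pending       4
2    142   20  shipped       3
3    109    4  shipped       3
4     52    4  shipped       3
5     22    7  shipped       3
6     35   18  shipped       3
7    105    8  pending       4
take 2 rows with largest rating:
   price  qty   status  rating
1    230   20  pending       4
7    105    8  pending       4
sort by qty descending:
   price  qty   status  rating
1    230   20  pending       4
7    105    8  pending       4
Then the value at position 0, column 'qty': 20

20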